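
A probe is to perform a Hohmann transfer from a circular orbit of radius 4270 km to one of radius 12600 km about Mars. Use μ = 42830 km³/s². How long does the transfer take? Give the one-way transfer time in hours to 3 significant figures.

t = 3.27 hours

The Hohmann ellipse has a_t = (r₁ + r₂)/2 = 8435 km.
Half the transfer-orbit period gives t = π√(a_t³/μ) = 11760 s.
Converting: 11760 s ÷ 3600 s/hour = 3.27 hours.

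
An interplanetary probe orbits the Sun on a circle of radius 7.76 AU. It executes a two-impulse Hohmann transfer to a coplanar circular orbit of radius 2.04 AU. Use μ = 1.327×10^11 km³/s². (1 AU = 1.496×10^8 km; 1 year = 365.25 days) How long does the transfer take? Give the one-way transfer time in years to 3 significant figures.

t = 5.42 years

In km: r₁ = 7.76 × 1.496×10^8 = 1.160896×10^9 km; r₂ = 2.04 × 1.496×10^8 = 3.05184×10^8 km.
Semi-major axis of the transfer orbit: a_t = (1.160896×10^9 + 3.05184×10^8)/2 = 7.3304×10^8 km.
Half the transfer-orbit period gives t = π√(a_t³/μ) = 1.7116×10^8 s.
Converting: 1.7116×10^8 s ÷ 3.15576×10^7 s/year (365.25 × 86400) = 5.42 years.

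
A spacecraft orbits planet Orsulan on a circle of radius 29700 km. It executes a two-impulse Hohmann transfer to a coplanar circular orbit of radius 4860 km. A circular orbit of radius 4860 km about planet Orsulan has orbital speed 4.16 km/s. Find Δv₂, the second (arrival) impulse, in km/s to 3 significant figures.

Δv₂ = 1.29 km/s

From the circular-orbit relation v² = μ/r at r = 4860 km: μ = v²r = (4.16)² × 4860 = 84105.2 km³/s².
The Hohmann ellipse has a_t = (r₁ + r₂)/2 = 17280 km.
On the circular orbit at r = 4860 km, v_c = √(μ/r) = 4.160 km/s.
Vis-viva on the transfer ellipse at r = 4860 km gives v_t = √[μ(2/r − 1/a_t)] = 5.454 km/s.
Δv₂ = |v_t − v_c| = |5.454 − 4.160| = 1.294 km/s.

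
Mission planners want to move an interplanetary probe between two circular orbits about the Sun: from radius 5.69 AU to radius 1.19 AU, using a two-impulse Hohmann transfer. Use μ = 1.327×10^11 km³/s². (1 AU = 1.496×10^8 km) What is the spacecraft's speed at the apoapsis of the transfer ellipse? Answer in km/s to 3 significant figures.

In km: r₁ = 5.69 × 1.496×10^8 = 8.51224×10^8 km; r₂ = 1.19 × 1.496×10^8 = 1.78024×10^8 km.
Semi-major axis of the transfer orbit: a_t = (8.51224×10^8 + 1.78024×10^8)/2 = 5.14624×10^8 km.
At apoapsis, r = 8.51224×10^8 km.
Vis-viva: v = √[μ(2/r − 1/a_t)] = √[1.327×10^11 × (2/8.51224×10^8 − 1/5.14624×10^8)] = 7.344 km/s.

v = 7.34 km/s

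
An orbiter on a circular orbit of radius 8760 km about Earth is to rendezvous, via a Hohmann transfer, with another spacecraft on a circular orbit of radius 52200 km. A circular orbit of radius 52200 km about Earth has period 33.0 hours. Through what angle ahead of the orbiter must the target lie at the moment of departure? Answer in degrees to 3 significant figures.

φ = 99.7°

From Kepler's third law T² = 4π²r³/μ at r = 52200 km, T = 33.0 hours = 33.0 × 3600 s = 1.188×10^5 s: μ = 4π²r³/T² = 3.97867×10^5 km³/s².
The Hohmann ellipse has a_t = (r₁ + r₂)/2 = 30480 km.
The half-period of the transfer ellipse is t = π√(a_t³/μ) = 26503 s.
Target angular speed ω₂ = √(μ/r₂³) = 5.2889×10^-5 rad/s.
Angle swept by the target during transfer: ω₂·t = 1.4017 rad = 80.31°.
The orbiter traverses 180° on the transfer ellipse, so the target must lead by 180° − 80.31° = 99.7°.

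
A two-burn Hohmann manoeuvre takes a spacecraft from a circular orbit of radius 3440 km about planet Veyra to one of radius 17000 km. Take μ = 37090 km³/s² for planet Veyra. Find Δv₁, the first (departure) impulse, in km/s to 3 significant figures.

Semi-major axis of the transfer orbit: a_t = (3440 + 17000)/2 = 10220 km.
Circular speed at r = 3440 km: v_c = √(μ/r) = 3.28359 km/s.
Vis-viva on the transfer ellipse at r = 3440 km gives v_t = √[μ(2/r − 1/a_t)] = 4.23495 km/s.
Δv₁ = |v_t − v_c| = |4.23495 − 3.28359| = 0.9514 km/s.

Δv₁ = 0.951 km/s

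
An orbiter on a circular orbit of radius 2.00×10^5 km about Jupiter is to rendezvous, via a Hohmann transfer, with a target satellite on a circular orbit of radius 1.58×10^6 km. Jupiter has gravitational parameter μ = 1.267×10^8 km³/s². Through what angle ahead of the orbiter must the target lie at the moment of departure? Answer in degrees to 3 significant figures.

φ = 104°

Transfer-ellipse semi-major axis a_t = (r₁ + r₂)/2 = (2.000×10^5 + 1.580×10^6)/2 = 8.900×10^5 km.
The half-period of the transfer ellipse is t = π√(a_t³/μ) = 2.34340×10^5 s.
The target's mean motion on its circular orbit is ω₂ = √(μ/r₂³) = 5.66765×10^-6 rad/s.
Angle swept by the target during transfer: ω₂·t = 1.3282 rad = 76.10°.
Arrival is 180° from departure on the ellipse, so φ = 180° − 76.10° = 104°.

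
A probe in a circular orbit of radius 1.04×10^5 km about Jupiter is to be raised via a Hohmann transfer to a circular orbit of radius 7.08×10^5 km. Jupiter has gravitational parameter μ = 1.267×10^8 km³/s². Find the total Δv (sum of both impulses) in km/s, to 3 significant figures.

Δv = 17.8 km/s

Semi-major axis of the transfer orbit: a_t = (1.040×10^5 + 7.080×10^5)/2 = 4.060×10^5 km.
Circular speed at r₁: v₁ = √(μ/r₁) = √(1.267×10^8/1.040×10^5) = 34.90 km/s.
Transfer-orbit speed at r₁ (vis-viva): v_p = √[μ(2/r₁ − 1/a_t)] = 46.09 km/s.
First burn Δv₁ = |v_p − v₁| = 11.19 km/s.
At r₂, v₂ = √(μ/r₂) = 13.3774 km/s.
Transfer-orbit speed at r₂: v_a = √[μ(2/r₂ − 1/a_t)] = 6.77057 km/s.
Second burn Δv₂ = |v₂ − v_a| = 6.607 km/s.
Total Δv = Δv₁ + Δv₂ = 17.80 km/s.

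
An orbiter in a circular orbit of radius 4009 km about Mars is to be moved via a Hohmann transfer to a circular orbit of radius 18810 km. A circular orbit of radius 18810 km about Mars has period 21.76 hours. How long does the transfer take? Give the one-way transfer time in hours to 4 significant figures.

t = 5.140 hours

From Kepler's third law T² = 4π²r³/μ at r = 18810 km, T = 21.76 hours = 21.76 × 3600 s = 78336 s: μ = 4π²r³/T² = 42815.7 km³/s².
Transfer-ellipse semi-major axis a_t = (r₁ + r₂)/2 = (4009 + 18810)/2 = 11409.5 km.
Half the transfer-orbit period gives t = π√(a_t³/μ) = 18503 s.
Converting: 18503 s ÷ 3600 s/hour = 5.140 hours.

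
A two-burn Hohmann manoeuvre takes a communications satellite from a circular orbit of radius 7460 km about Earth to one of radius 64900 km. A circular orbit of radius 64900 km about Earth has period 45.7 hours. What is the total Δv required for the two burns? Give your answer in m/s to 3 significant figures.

Δv = 3830 m/s

From Kepler's third law T² = 4π²r³/μ at r = 64900 km, T = 45.7 hours = 45.7 × 3600 s = 1.6452×10^5 s: μ = 4π²r³/T² = 3.98709×10^5 km³/s².
Transfer-ellipse semi-major axis a_t = (r₁ + r₂)/2 = (7460 + 64900)/2 = 36180 km.
At r₁ the circular-orbit speed is v₁ = √(μ/r₁) = 7.3107 km/s.
On the transfer ellipse at r₁, vis-viva gives v_p = √[μ(2/r₁ − 1/a_t)] = 9.7914 km/s.
First burn Δv₁ = |v_p − v₁| = 2.481 km/s.
Circular speed at r₂: v₂ = √(μ/r₂) = 2.4786 km/s.
Transfer-orbit speed at r₂: v_a = √[μ(2/r₂ − 1/a_t)] = 1.1255 km/s.
Second burn Δv₂ = |v₂ − v_a| = 1.353 km/s.
Total Δv = Δv₁ + Δv₂ = 3.834 km/s.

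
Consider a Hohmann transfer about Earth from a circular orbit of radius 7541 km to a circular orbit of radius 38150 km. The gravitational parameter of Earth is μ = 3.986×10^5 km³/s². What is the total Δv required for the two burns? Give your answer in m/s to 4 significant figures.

Δv = 3500 m/s

Semi-major axis of the transfer orbit: a_t = (7541 + 38150)/2 = 22845.5 km.
Circular speed at r₁: v₁ = √(μ/r₁) = √(3.986×10^5/7541) = 7.270 km/s.
Transfer-orbit speed at r₁ (vis-viva equation): v_p = √[μ(2/r₁ − 1/a_t)] = 9.395 km/s.
First burn Δv₁ = |v_p − v₁| = 2.125 km/s.
Circular speed at r₂: v₂ = √(μ/r₂) = 3.232 km/s.
Transfer-orbit speed at r₂: v_a = √[μ(2/r₂ − 1/a_t)] = 1.857 km/s.
Second burn Δv₂ = |v₂ − v_a| = 1.375 km/s.
Total Δv = Δv₁ + Δv₂ = 3.500 km/s.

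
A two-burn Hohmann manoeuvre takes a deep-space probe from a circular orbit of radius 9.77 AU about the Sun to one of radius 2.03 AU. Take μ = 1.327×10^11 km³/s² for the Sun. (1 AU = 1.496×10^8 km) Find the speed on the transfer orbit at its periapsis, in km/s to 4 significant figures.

In km: r₁ = 9.77 × 1.496×10^8 = 1.461592×10^9 km; r₂ = 2.03 × 1.496×10^8 = 3.03688×10^8 km.
Transfer-ellipse semi-major axis a_t = (r₁ + r₂)/2 = (1.461592×10^9 + 3.03688×10^8)/2 = 8.8264×10^8 km.
At periapsis, r = 3.03688×10^8 km.
Applying v² = μ(2/r − 1/a_t): v = 26.90 km/s.

v = 26.90 km/s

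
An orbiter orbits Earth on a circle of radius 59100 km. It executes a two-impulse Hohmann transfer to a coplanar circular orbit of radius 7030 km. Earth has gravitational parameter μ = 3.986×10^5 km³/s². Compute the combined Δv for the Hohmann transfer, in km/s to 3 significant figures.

The Hohmann ellipse has a_t = (r₁ + r₂)/2 = 33065 km.
Circular speed at r₁: v₁ = √(μ/r₁) = √(3.986×10^5/59100) = 2.597 km/s.
Transfer-orbit speed at r₁ (vis-viva): v_a = √[μ(2/r₁ − 1/a_t)] = 1.197 km/s.
First burn Δv₁ = |v_a − v₁| = 1.400 km/s.
Circular speed at r₂: v₂ = √(μ/r₂) = 7.5299 km/s.
Transfer-orbit speed at r₂: v_p = √[μ(2/r₂ − 1/a_t)] = 10.067 km/s.
Second burn Δv₂ = |v₂ − v_p| = 2.537 km/s.
Total Δv = Δv₁ + Δv₂ = 3.937 km/s.

Δv = 3.94 km/s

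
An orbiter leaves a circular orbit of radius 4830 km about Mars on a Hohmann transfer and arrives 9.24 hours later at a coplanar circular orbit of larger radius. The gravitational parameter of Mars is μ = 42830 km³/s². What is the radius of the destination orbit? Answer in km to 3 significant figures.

r₂ = 28900 km

Transfer time t = 9.24 hours = 33264 s, and t = π√(a_t³/μ).
So a_t = (μ t²/π²)^(1/3) = (42830 × (33264)² / π²)^(1/3) = 16871 km.
Since a_t = (r₁ + r₂)/2, r₂ = 2a_t − r₁ = 2×16871 − 4830 = 28912 km.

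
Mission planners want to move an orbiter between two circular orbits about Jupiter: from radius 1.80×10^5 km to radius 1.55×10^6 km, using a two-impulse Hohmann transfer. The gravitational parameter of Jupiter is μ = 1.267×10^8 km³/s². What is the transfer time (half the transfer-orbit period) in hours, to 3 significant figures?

Transfer-ellipse semi-major axis a_t = (r₁ + r₂)/2 = (1.800×10^5 + 1.550×10^6)/2 = 8.650×10^5 km.
Transfer time t = π√(a_t³/μ) = π√((8.650×10^5)³ / 1.267×10^8) = 2.245×10^5 s.
Converting: 2.245×10^5 s ÷ 3600 s/hour = 62.4 hours.

t = 62.4 hours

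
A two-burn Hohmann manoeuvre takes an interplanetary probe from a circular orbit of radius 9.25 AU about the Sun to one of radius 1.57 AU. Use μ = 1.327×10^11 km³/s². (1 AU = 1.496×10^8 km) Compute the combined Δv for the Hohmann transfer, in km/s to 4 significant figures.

In km: r₁ = 9.25 × 1.496×10^8 = 1.3838×10^9 km; r₂ = 1.57 × 1.496×10^8 = 2.34872×10^8 km.
Transfer-ellipse semi-major axis a_t = (r₁ + r₂)/2 = (1.3838×10^9 + 2.34872×10^8)/2 = 8.09336×10^8 km.
Circular speed at r₁: v₁ = √(μ/r₁) = √(1.327×10^11/1.3838×10^9) = 9.7926 km/s.
Transfer-orbit speed at r₁ (v² = μ(2/r − 1/a)): v_a = √[μ(2/r₁ − 1/a_t)] = 5.2753 km/s.
First burn Δv₁ = |v_a − v₁| = 4.517 km/s.
At r₂, v₂ = √(μ/r₂) = 23.7695 km/s.
Transfer-orbit speed at r₂: v_p = √[μ(2/r₂ − 1/a_t)] = 31.0808 km/s.
Second burn Δv₂ = |v₂ − v_p| = 7.311 km/s.
Δv = Δv₁ + Δv₂ = 4.517 + 7.311 = 11.83 km/s.

Δv = 11.83 km/s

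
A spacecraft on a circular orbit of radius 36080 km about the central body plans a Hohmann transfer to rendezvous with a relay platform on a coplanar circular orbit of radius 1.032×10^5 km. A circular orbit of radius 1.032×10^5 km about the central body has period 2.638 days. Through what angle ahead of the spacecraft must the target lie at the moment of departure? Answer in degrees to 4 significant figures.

From Kepler's third law T² = 4π²r³/μ at r = 1.032×10^5 km, T = 2.638 days = 2.638 × 86400 s = 2.279232×10^5 s: μ = 4π²r³/T² = 8.35260×10^5 km³/s².
Transfer-ellipse semi-major axis a_t = (r₁ + r₂)/2 = (36080 + 1.032×10^5)/2 = 69640 km.
Transfer time t = π√(a_t³/μ) = 63172 s.
Target angular speed ω₂ = √(μ/r₂³) = 2.7567×10^-5 rad/s.
Angle swept by the target during transfer: ω₂·t = 1.7415 rad = 99.78°.
Arrival is 180° from departure on the ellipse, so φ = 180° − 99.78° = 80.22°.

φ = 80.22°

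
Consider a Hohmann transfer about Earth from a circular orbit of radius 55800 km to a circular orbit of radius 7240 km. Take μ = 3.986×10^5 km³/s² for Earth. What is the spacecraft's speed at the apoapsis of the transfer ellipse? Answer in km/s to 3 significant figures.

Transfer-ellipse semi-major axis a_t = (r₁ + r₂)/2 = (55800 + 7240)/2 = 31520 km.
The apoapsis of the transfer ellipse is at r = 55800 km.
Vis-viva: v = √[μ(2/r − 1/a_t)] = √[3.986×10^5 × (2/55800 − 1/31520)] = 1.281 km/s.

v = 1.28 km/s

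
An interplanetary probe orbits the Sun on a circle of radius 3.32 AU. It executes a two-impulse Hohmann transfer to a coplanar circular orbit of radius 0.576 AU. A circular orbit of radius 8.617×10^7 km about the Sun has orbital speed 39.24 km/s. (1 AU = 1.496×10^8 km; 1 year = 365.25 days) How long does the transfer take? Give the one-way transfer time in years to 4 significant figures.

From the circular-orbit relation v² = μ/r at r = 8.617×10^7 km: μ = v²r = (39.24)² × 8.617×10^7 = 1.32683×10^11 km³/s².
In km: r₁ = 3.32 × 1.496×10^8 = 4.96672×10^8 km; r₂ = 0.576 × 1.496×10^8 = 8.61696×10^7 km.
Semi-major axis of the transfer orbit: a_t = (4.96672×10^8 + 8.61696×10^7)/2 = 2.914208×10^8 km.
Half the transfer-orbit period gives t = π√(a_t³/μ) = 4.291×10^7 s.
Converting: 4.291×10^7 s ÷ 3.15576×10^7 s/year (365.25 × 86400) = 1.360 years.

t = 1.360 years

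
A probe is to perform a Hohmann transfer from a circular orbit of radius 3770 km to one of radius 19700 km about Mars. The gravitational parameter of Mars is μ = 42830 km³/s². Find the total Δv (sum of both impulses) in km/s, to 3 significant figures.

The Hohmann ellipse has a_t = (r₁ + r₂)/2 = 11735 km.
Circular speed at r₁: v₁ = √(μ/r₁) = √(42830/3770) = 3.3706 km/s.
Transfer-orbit speed at r₁ (v² = μ(2/r − 1/a)): v_p = √[μ(2/r₁ − 1/a_t)] = 4.3671 km/s.
First burn Δv₁ = |v_p − v₁| = 0.9965 km/s.
At r₂, v₂ = √(μ/r₂) = 1.474487 km/s.
Transfer-orbit speed at r₂: v_a = √[μ(2/r₂ − 1/a_t)] = 0.8357378 km/s.
Second burn Δv₂ = |v₂ − v_a| = 0.6387 km/s.
Total Δv = Δv₁ + Δv₂ = 1.635 km/s.

Δv = 1.64 km/s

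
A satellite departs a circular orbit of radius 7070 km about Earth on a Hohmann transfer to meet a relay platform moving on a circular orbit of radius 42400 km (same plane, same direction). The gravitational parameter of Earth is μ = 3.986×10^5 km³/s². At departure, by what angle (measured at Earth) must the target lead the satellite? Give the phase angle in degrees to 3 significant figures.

Semi-major axis of the transfer orbit: a_t = (7070 + 42400)/2 = 24735 km.
The half-period of the transfer ellipse is t = π√(a_t³/μ) = 19357 s.
Target angular speed ω₂ = √(μ/r₂³) = 7.2314×10^-5 rad/s.
Angle swept by the target during transfer: ω₂·t = 1.3998 rad = 80.20°.
The satellite traverses 180° on the transfer ellipse, so the target must lead by 180° − 80.20° = 99.8°.

φ = 99.8°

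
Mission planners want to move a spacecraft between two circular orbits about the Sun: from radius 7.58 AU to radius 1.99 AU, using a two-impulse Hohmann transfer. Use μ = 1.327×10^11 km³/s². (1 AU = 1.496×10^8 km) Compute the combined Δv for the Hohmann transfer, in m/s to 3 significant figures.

Δv = 9300 m/s

In km: r₁ = 7.58 × 1.496×10^8 = 1.133968×10^9 km; r₂ = 1.99 × 1.496×10^8 = 2.97704×10^8 km.
The Hohmann ellipse has a_t = (r₁ + r₂)/2 = 7.15836×10^8 km.
Circular speed at r₁: v₁ = √(μ/r₁) = √(1.327×10^11/1.133968×10^9) = 10.8177 km/s.
On the transfer ellipse at r₁, v² = μ(2/r − 1/a) gives v_a = √[μ(2/r₁ − 1/a_t)] = 6.97623 km/s.
First burn Δv₁ = |v_a − v₁| = 3.8415 km/s.
At r₂, v₂ = √(μ/r₂) = 21.1127 km/s.
Transfer-orbit speed at r₂: v_p = √[μ(2/r₂ − 1/a_t)] = 26.5728 km/s.
Second burn Δv₂ = |v₂ − v_p| = 5.4601 km/s.
Δv = Δv₁ + Δv₂ = 3.8415 + 5.4601 = 9.302 km/s.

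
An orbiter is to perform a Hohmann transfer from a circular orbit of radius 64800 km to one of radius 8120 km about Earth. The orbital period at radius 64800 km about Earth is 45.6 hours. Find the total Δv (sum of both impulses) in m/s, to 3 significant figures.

Δv = 3640 m/s

From Kepler's third law T² = 4π²r³/μ at r = 64800 km, T = 45.6 hours = 45.6 × 3600 s = 1.6416×10^5 s: μ = 4π²r³/T² = 3.98612×10^5 km³/s².
The Hohmann ellipse has a_t = (r₁ + r₂)/2 = 36460 km.
At r₁ the circular-orbit speed is v₁ = √(μ/r₁) = 2.480 km/s.
On the transfer ellipse at r₁, vis-viva equation gives v_a = √[μ(2/r₁ − 1/a_t)] = 1.170 km/s.
First burn Δv₁ = |v_a − v₁| = 1.310 km/s.
At r₂, v₂ = √(μ/r₂) = 7.0064 km/s.
Transfer-orbit speed at r₂: v_p = √[μ(2/r₂ − 1/a_t)] = 9.3406 km/s.
Second burn Δv₂ = |v₂ − v_p| = 2.334 km/s.
Total Δv = Δv₁ + Δv₂ = 3.644 km/s.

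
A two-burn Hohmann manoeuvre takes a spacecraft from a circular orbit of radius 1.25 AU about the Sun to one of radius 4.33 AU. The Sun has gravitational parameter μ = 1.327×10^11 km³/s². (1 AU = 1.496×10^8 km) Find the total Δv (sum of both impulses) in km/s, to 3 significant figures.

In km: r₁ = 1.25 × 1.496×10^8 = 1.870×10^8 km; r₂ = 4.33 × 1.496×10^8 = 6.47768×10^8 km.
Semi-major axis of the transfer orbit: a_t = (1.870×10^8 + 6.47768×10^8)/2 = 4.17384×10^8 km.
Circular speed at r₁: v₁ = √(μ/r₁) = √(1.327×10^11/1.870×10^8) = 26.639 km/s.
On the transfer ellipse at r₁, v² = μ(2/r − 1/a) gives v_p = √[μ(2/r₁ − 1/a_t)] = 33.186 km/s.
First burn Δv₁ = |v_p − v₁| = 6.547 km/s.
At r₂, v₂ = √(μ/r₂) = 14.313 km/s.
Transfer-orbit speed at r₂: v_a = √[μ(2/r₂ − 1/a_t)] = 9.5803 km/s.
Second burn Δv₂ = |v₂ − v_a| = 4.733 km/s.
Δv = Δv₁ + Δv₂ = 6.547 + 4.733 = 11.28 km/s.

Δv = 11.3 km/s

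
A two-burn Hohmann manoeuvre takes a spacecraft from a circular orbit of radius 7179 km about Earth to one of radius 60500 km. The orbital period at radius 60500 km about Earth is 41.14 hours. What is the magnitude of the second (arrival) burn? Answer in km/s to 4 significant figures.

Δv₂ = 1.384 km/s

From Kepler's third law T² = 4π²r³/μ at r = 60500 km, T = 41.14 hours = 41.14 × 3600 s = 1.48104×10^5 s: μ = 4π²r³/T² = 3.98559×10^5 km³/s².
Transfer-ellipse semi-major axis a_t = (r₁ + r₂)/2 = (7179 + 60500)/2 = 33839.5 km.
On the circular orbit at r = 60500 km, v_c = √(μ/r) = 2.56666 km/s.
Vis-viva on the transfer ellipse at r = 60500 km gives v_t = √[μ(2/r − 1/a_t)] = 1.18219 km/s.
Δv₂ = |v_t − v_c| = |1.18219 − 2.56666| = 1.384 km/s.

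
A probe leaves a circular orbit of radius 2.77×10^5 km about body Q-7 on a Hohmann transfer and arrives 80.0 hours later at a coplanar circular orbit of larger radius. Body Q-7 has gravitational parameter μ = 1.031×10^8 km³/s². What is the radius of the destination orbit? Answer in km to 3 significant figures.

Transfer time t = 80.0 hours = 2.880×10^5 s, and t = π√(a_t³/μ).
So a_t = (μ t²/π²)^(1/3) = (1.031×10^8 × (2.880×10^5)² / π²)^(1/3) = 9.5334×10^5 km.
Since a_t = (r₁ + r₂)/2, r₂ = 2a_t − r₁ = 2×9.5334×10^5 − 2.770×10^5 = 1.62968×10^6 km.

r₂ = 1.63×10^6 km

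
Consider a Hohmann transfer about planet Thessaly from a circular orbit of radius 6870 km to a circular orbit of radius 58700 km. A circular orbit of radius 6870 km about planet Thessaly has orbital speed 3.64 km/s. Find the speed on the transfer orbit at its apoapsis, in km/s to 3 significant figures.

From the circular-orbit relation v² = μ/r at r = 6870 km: μ = v²r = (3.64)² × 6870 = 91024.8 km³/s².
Semi-major axis of the transfer orbit: a_t = (6870 + 58700)/2 = 32785 km.
The apoapsis of the transfer ellipse is at r = 58700 km.
Applying v² = μ(2/r − 1/a_t): v = 0.5700 km/s.

v = 0.570 km/s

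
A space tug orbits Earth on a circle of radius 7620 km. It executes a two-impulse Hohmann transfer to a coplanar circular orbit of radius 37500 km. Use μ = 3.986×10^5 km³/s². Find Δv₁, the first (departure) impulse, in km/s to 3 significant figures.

The Hohmann ellipse has a_t = (r₁ + r₂)/2 = 22560 km.
Circular speed at r = 7620 km: v_c = √(μ/r) = 7.233 km/s.
Vis-viva on the transfer ellipse at r = 7620 km gives v_t = √[μ(2/r − 1/a_t)] = 9.325 km/s.
Δv₁ = |v_t − v_c| = |9.325 − 7.233| = 2.092 km/s.

Δv₁ = 2.09 km/s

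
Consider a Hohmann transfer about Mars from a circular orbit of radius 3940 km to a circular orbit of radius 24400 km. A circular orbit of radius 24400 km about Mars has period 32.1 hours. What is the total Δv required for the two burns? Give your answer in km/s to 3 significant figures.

From Kepler's third law T² = 4π²r³/μ at r = 24400 km, T = 32.1 hours = 32.1 × 3600 s = 1.1556×10^5 s: μ = 4π²r³/T² = 42945.2 km³/s².
Transfer-ellipse semi-major axis a_t = (r₁ + r₂)/2 = (3940 + 24400)/2 = 14170 km.
At r₁ the circular-orbit speed is v₁ = √(μ/r₁) = 3.301 km/s.
Transfer-orbit speed at r₁ (vis-viva equation): v_p = √[μ(2/r₁ − 1/a_t)] = 4.332 km/s.
First burn Δv₁ = |v_p − v₁| = 1.031 km/s.
Circular speed at r₂: v₂ = √(μ/r₂) = 1.3267 km/s.
Transfer-orbit speed at r₂: v_a = √[μ(2/r₂ − 1/a_t)] = 0.69956 km/s.
Second burn Δv₂ = |v₂ − v_a| = 0.6271 km/s.
Δv = Δv₁ + Δv₂ = 1.031 + 0.6271 = 1.658 km/s.

Δv = 1.66 km/s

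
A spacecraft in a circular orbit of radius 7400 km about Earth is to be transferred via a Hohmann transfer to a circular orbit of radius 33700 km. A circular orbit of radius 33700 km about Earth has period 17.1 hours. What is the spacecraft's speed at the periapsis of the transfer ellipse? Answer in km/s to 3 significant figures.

v = 9.40 km/s

From Kepler's third law T² = 4π²r³/μ at r = 33700 km, T = 17.1 hours = 17.1 × 3600 s = 61560 s: μ = 4π²r³/T² = 3.98705×10^5 km³/s².
Semi-major axis of the transfer orbit: a_t = (7400 + 33700)/2 = 20550 km.
At periapsis, r = 7400 km.
Vis-viva: v = √[μ(2/r − 1/a_t)] = √[3.98705×10^5 × (2/7400 − 1/20550)] = 9.400 km/s.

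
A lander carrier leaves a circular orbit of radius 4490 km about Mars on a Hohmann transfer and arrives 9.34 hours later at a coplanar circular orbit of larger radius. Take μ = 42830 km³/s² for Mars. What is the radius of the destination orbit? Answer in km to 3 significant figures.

r₂ = 29500 km

Transfer time t = 9.34 hours = 33624 s, and t = π√(a_t³/μ).
So a_t = (μ t²/π²)^(1/3) = (42830 × (33624)² / π²)^(1/3) = 16992 km.
Since a_t = (r₁ + r₂)/2, r₂ = 2a_t − r₁ = 2×16992 − 4490 = 29494 km.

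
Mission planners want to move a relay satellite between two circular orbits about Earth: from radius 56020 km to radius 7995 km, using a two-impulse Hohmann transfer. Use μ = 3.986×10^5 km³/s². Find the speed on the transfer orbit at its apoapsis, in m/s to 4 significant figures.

The Hohmann ellipse has a_t = (r₁ + r₂)/2 = 32007.5 km.
The apoapsis of the transfer ellipse is at r = 56020 km.
From the vis-viva equation, v = √[μ(2/r − 1/a_t)] = 1.333 km/s.

v = 1333 m/s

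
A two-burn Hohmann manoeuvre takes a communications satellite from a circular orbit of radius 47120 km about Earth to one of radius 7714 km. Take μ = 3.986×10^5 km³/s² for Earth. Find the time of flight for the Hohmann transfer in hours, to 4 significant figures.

Transfer-ellipse semi-major axis a_t = (r₁ + r₂)/2 = (47120 + 7714)/2 = 27417 km.
Transfer time t = π√(a_t³/μ) = π√((27417)³ / 3.986×10^5) = 22590 s.
Converting: 22590 s ÷ 3600 s/hour = 6.275 hours.

t = 6.275 hours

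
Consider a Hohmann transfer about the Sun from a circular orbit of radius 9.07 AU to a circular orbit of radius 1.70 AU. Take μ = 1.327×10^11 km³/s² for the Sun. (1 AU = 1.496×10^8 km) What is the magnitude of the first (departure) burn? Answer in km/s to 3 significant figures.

In km: r₁ = 9.07 × 1.496×10^8 = 1.356872×10^9 km; r₂ = 1.70 × 1.496×10^8 = 2.5432×10^8 km.
The Hohmann ellipse has a_t = (r₁ + r₂)/2 = 8.05596×10^8 km.
Circular speed at r = 1.356872×10^9 km: v_c = √(μ/r) = 9.889 km/s.
Transfer-orbit speed at the same r (vis-viva, a = a_t): v_t = √[μ(2/r − 1/a_t)] = 5.556 km/s.
Δv₁ = |v_t − v_c| = |5.556 − 9.889| = 4.333 km/s.

Δv₁ = 4.33 km/s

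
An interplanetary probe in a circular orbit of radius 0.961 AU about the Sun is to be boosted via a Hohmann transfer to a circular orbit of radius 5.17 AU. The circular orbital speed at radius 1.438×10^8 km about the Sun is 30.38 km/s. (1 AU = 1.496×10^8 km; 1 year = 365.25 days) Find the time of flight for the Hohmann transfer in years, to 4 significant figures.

t = 2.684 years

From the circular-orbit relation v² = μ/r at r = 1.438×10^8 km: μ = v²r = (30.38)² × 1.438×10^8 = 1.32719×10^11 km³/s².
In km: r₁ = 0.961 × 1.496×10^8 = 1.437656×10^8 km; r₂ = 5.17 × 1.496×10^8 = 7.73432×10^8 km.
The Hohmann ellipse has a_t = (r₁ + r₂)/2 = 4.585988×10^8 km.
By Kepler's third law the transfer-orbit period is T = 2π√(a_t³/μ), so t = T/2 = 8.469×10^7 s.
Converting: 8.469×10^7 s ÷ 3.15576×10^7 s/year (365.25 × 86400) = 2.684 years.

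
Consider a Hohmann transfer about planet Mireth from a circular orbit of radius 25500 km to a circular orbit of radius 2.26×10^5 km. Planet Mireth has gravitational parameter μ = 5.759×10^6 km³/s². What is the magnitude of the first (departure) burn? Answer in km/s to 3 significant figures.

Semi-major axis of the transfer orbit: a_t = (25500 + 2.260×10^5)/2 = 1.2575×10^5 km.
Circular speed at r = 25500 km: v_c = √(μ/r) = 15.028 km/s.
Transfer-orbit speed at the same r (vis-viva, a = a_t): v_t = √[μ(2/r − 1/a_t)] = 20.147 km/s.
Δv₁ = |v_t − v_c| = |20.147 − 15.028| = 5.119 km/s.

Δv₁ = 5.12 km/s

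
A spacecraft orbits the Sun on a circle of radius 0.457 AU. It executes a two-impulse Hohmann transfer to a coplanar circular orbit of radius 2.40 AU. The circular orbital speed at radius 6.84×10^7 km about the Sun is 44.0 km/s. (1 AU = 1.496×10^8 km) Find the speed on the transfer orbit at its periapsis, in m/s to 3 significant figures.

v = 57000 m/s

From the circular-orbit relation v² = μ/r at r = 6.84×10^7 km: μ = v²r = (44.0)² × 6.84×10^7 = 1.32422×10^11 km³/s².
In km: r₁ = 0.457 × 1.496×10^8 = 6.83672×10^7 km; r₂ = 2.40 × 1.496×10^8 = 3.5904×10^8 km.
The Hohmann ellipse has a_t = (r₁ + r₂)/2 = 2.137036×10^8 km.
The periapsis of the transfer ellipse is at r = 6.83672×10^7 km.
Applying v² = μ(2/r − 1/a_t): v = 57.05 km/s.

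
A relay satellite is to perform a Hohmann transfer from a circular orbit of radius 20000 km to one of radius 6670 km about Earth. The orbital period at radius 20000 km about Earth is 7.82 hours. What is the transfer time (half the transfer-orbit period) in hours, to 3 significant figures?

t = 2.13 hours

From Kepler's third law T² = 4π²r³/μ at r = 20000 km, T = 7.82 hours = 7.82 × 3600 s = 28152 s: μ = 4π²r³/T² = 3.98503×10^5 km³/s².
Semi-major axis of the transfer orbit: a_t = (20000 + 6670)/2 = 13335 km.
Half the transfer-orbit period gives t = π√(a_t³/μ) = 7663 s.
Converting: 7663 s ÷ 3600 s/hour = 2.13 hours.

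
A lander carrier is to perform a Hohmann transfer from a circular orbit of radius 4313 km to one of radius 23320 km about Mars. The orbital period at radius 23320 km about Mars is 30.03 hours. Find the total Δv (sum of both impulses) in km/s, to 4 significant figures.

Δv = 1.541 km/s

From Kepler's third law T² = 4π²r³/μ at r = 23320 km, T = 30.03 hours = 30.03 × 3600 s = 1.08108×10^5 s: μ = 4π²r³/T² = 42838.1 km³/s².
Transfer-ellipse semi-major axis a_t = (r₁ + r₂)/2 = (4313 + 23320)/2 = 13816.5 km.
Circular speed at r₁: v₁ = √(μ/r₁) = √(42838.1/4313) = 3.1516 km/s.
Transfer-orbit speed at r₁ (v² = μ(2/r − 1/a)): v_p = √[μ(2/r₁ − 1/a_t)] = 4.0944 km/s.
First burn Δv₁ = |v_p − v₁| = 0.9428 km/s.
Circular speed at r₂: v₂ = √(μ/r₂) = 1.35535 km/s.
Transfer-orbit speed at r₂: v_a = √[μ(2/r₂ − 1/a_t)] = 0.757254 km/s.
Second burn Δv₂ = |v₂ − v_a| = 0.5981 km/s.
Δv = Δv₁ + Δv₂ = 0.9428 + 0.5981 = 1.541 km/s.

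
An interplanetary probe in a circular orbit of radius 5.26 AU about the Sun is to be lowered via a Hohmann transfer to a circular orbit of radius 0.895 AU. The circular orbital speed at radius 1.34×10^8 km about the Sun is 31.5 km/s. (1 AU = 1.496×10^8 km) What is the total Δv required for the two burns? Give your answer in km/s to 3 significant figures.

From the circular-orbit relation v² = μ/r at r = 1.34×10^8 km: μ = v²r = (31.5)² × 1.34×10^8 = 1.32962×10^11 km³/s².
In km: r₁ = 5.26 × 1.496×10^8 = 7.86896×10^8 km; r₂ = 0.895 × 1.496×10^8 = 1.33892×10^8 km.
Semi-major axis of the transfer orbit: a_t = (7.86896×10^8 + 1.33892×10^8)/2 = 4.60394×10^8 km.
At r₁ the circular-orbit speed is v₁ = √(μ/r₁) = 12.998831 km/s.
Transfer-orbit speed at r₁ (v² = μ(2/r − 1/a)): v_a = √[μ(2/r₁ − 1/a_t)] = 7.0099799 km/s.
First burn Δv₁ = |v_a − v₁| = 5.9889 km/s.
At r₂, v₂ = √(μ/r₂) = 31.5127 km/s.
Transfer-orbit speed at r₂: v_p = √[μ(2/r₂ − 1/a_t)] = 41.1983 km/s.
Second burn Δv₂ = |v₂ − v_p| = 9.6856 km/s.
Total Δv = Δv₁ + Δv₂ = 15.67 km/s.

Δv = 15.7 km/s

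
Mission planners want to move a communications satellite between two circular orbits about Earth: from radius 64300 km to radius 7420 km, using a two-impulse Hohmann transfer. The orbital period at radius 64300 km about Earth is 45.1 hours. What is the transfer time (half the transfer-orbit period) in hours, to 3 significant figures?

t = 9.39 hours

From Kepler's third law T² = 4π²r³/μ at r = 64300 km, T = 45.1 hours = 45.1 × 3600 s = 1.6236×10^5 s: μ = 4π²r³/T² = 3.98139×10^5 km³/s².
Semi-major axis of the transfer orbit: a_t = (64300 + 7420)/2 = 35860 km.
By Kepler's third law the transfer-orbit period is T = 2π√(a_t³/μ), so t = T/2 = 33810 s.
Converting: 33810 s ÷ 3600 s/hour = 9.39 hours.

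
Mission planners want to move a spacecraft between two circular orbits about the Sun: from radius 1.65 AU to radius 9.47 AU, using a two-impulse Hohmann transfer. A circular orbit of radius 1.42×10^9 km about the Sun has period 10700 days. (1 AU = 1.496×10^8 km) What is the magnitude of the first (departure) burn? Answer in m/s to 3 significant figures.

Δv₁ = 7060 m/s

From Kepler's third law T² = 4π²r³/μ at r = 1.42×10^9 km, T = 10700 days = 10700 × 86400 s = 9.2448×10^8 s: μ = 4π²r³/T² = 1.32260×10^11 km³/s².
In km: r₁ = 1.65 × 1.496×10^8 = 2.4684×10^8 km; r₂ = 9.47 × 1.496×10^8 = 1.416712×10^9 km.
Transfer-ellipse semi-major axis a_t = (r₁ + r₂)/2 = (2.4684×10^8 + 1.416712×10^9)/2 = 8.31776×10^8 km.
On the circular orbit at r = 2.4684×10^8 km, v_c = √(μ/r) = 23.148 km/s.
Vis-viva on the transfer ellipse at r = 2.4684×10^8 km gives v_t = √[μ(2/r − 1/a_t)] = 30.210 km/s.
Δv₁ = |v_t − v_c| = |30.210 − 23.148| = 7.062 km/s.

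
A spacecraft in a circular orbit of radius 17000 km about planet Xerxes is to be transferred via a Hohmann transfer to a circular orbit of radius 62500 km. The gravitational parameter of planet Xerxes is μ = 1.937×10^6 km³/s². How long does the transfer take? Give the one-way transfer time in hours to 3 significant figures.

Semi-major axis of the transfer orbit: a_t = (17000 + 62500)/2 = 39750 km.
By Kepler's third law the transfer-orbit period is T = 2π√(a_t³/μ), so t = T/2 = 17890 s.
Converting: 17890 s ÷ 3600 s/hour = 4.97 hours.

t = 4.97 hours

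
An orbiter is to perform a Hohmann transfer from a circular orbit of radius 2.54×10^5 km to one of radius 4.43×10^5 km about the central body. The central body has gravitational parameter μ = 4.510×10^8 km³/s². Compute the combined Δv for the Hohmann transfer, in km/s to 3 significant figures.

Δv = 10.0 km/s

The Hohmann ellipse has a_t = (r₁ + r₂)/2 = 3.485×10^5 km.
Circular speed at r₁: v₁ = √(μ/r₁) = √(4.510×10^8/2.540×10^5) = 42.138 km/s.
On the transfer ellipse at r₁, v² = μ(2/r − 1/a) gives v_p = √[μ(2/r₁ − 1/a_t)] = 47.509 km/s.
First burn Δv₁ = |v_p − v₁| = 5.371 km/s.
At r₂, v₂ = √(μ/r₂) = 31.907 km/s.
Transfer-orbit speed at r₂: v_a = √[μ(2/r₂ − 1/a_t)] = 27.240 km/s.
Second burn Δv₂ = |v₂ − v_a| = 4.667 km/s.
Total Δv = Δv₁ + Δv₂ = 10.04 km/s.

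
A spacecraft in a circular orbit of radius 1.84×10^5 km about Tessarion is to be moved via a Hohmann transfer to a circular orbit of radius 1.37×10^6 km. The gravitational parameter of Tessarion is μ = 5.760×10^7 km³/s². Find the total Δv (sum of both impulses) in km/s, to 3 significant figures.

The Hohmann ellipse has a_t = (r₁ + r₂)/2 = 7.770×10^5 km.
At r₁ the circular-orbit speed is v₁ = √(μ/r₁) = 17.6930 km/s.
Transfer-orbit speed at r₁ (v² = μ(2/r − 1/a)): v_p = √[μ(2/r₁ − 1/a_t)] = 23.4937 km/s.
First burn Δv₁ = |v_p − v₁| = 5.80070 km/s.
Circular speed at r₂: v₂ = √(μ/r₂) = 6.48412 km/s.
Transfer-orbit speed at r₂: v_a = √[μ(2/r₂ − 1/a_t)] = 3.15536 km/s.
Second burn Δv₂ = |v₂ − v_a| = 3.32876 km/s.
Δv = Δv₁ + Δv₂ = 5.80070 + 3.32876 = 9.129 km/s.

Δv = 9.13 km/s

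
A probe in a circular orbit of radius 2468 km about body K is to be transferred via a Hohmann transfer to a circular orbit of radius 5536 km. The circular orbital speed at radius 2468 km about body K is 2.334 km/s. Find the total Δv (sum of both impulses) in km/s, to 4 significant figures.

Δv = 0.7457 km/s

From the circular-orbit relation v² = μ/r at r = 2468 km: μ = v²r = (2.334)² × 2468 = 13444.6 km³/s².
Transfer-ellipse semi-major axis a_t = (r₁ + r₂)/2 = (2468 + 5536)/2 = 4002 km.
Circular speed at r₁: v₁ = √(μ/r₁) = √(13444.6/2468) = 2.3340 km/s.
Transfer-orbit speed at r₁ (vis-viva): v_p = √[μ(2/r₁ − 1/a_t)] = 2.7451 km/s.
First burn Δv₁ = |v_p − v₁| = 0.4111 km/s.
Circular speed at r₂: v₂ = √(μ/r₂) = 1.5584 km/s.
Transfer-orbit speed at r₂: v_a = √[μ(2/r₂ − 1/a_t)] = 1.2238 km/s.
Second burn Δv₂ = |v₂ − v_a| = 0.3346 km/s.
Total Δv = Δv₁ + Δv₂ = 0.7457 km/s.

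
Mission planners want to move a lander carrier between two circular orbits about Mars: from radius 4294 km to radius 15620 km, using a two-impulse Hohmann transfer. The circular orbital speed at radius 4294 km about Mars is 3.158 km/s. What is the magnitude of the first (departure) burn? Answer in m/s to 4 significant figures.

Δv₁ = 797.4 m/s

From the circular-orbit relation v² = μ/r at r = 4294 km: μ = v²r = (3.158)² × 4294 = 42823.9 km³/s².
Transfer-ellipse semi-major axis a_t = (r₁ + r₂)/2 = (4294 + 15620)/2 = 9957 km.
On the circular orbit at r = 4294 km, v_c = √(μ/r) = 3.1580 km/s.
Transfer-orbit speed at the same r (vis-viva, a = a_t): v_t = √[μ(2/r − 1/a_t)] = 3.9554 km/s.
Δv₁ = |v_t − v_c| = |3.9554 − 3.1580| = 0.7974 km/s.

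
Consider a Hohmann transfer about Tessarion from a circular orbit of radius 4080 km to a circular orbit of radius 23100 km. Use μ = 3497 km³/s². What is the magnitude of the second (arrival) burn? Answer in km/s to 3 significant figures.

Δv₂ = 0.176 km/s

Transfer-ellipse semi-major axis a_t = (r₁ + r₂)/2 = (4080 + 23100)/2 = 13590 km.
On the circular orbit at r = 23100 km, v_c = √(μ/r) = 0.3891 km/s.
Vis-viva on the transfer ellipse at r = 23100 km gives v_t = √[μ(2/r − 1/a_t)] = 0.2132 km/s.
Δv₂ = |v_t − v_c| = |0.2132 − 0.3891| = 0.1759 km/s.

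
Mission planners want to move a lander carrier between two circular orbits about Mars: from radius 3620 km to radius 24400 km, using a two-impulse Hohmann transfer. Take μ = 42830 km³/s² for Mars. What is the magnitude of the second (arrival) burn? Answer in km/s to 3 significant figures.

Δv₂ = 0.651 km/s

The Hohmann ellipse has a_t = (r₁ + r₂)/2 = 14010 km.
On the circular orbit at r = 24400 km, v_c = √(μ/r) = 1.3249 km/s.
Transfer-orbit speed at the same r (vis-viva, a = a_t): v_t = √[μ(2/r − 1/a_t)] = 0.67346 km/s.
Δv₂ = |v_t − v_c| = |0.67346 − 1.3249| = 0.6514 km/s.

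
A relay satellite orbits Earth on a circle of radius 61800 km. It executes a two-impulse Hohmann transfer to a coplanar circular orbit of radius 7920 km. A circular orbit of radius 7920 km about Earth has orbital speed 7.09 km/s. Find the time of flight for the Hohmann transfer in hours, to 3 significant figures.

t = 9.00 hours

From the circular-orbit relation v² = μ/r at r = 7920 km: μ = v²r = (7.09)² × 7920 = 3.98123×10^5 km³/s².
Transfer-ellipse semi-major axis a_t = (r₁ + r₂)/2 = (61800 + 7920)/2 = 34860 km.
Half the transfer-orbit period gives t = π√(a_t³/μ) = 32410 s.
Converting: 32410 s ÷ 3600 s/hour = 9.00 hours.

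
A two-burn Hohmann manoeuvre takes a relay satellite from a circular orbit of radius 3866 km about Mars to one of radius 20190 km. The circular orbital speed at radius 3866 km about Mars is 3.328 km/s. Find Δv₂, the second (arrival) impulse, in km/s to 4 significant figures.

Δv₂ = 0.6307 km/s

From the circular-orbit relation v² = μ/r at r = 3866 km: μ = v²r = (3.328)² × 3866 = 42818.2 km³/s².
The Hohmann ellipse has a_t = (r₁ + r₂)/2 = 12028 km.
Circular speed at r = 20190 km: v_c = √(μ/r) = 1.4563 km/s.
Transfer-orbit speed at the same r (vis-viva, a = a_t): v_t = √[μ(2/r − 1/a_t)] = 0.82562 km/s.
Δv₂ = |v_t − v_c| = |0.82562 − 1.4563| = 0.6307 km/s.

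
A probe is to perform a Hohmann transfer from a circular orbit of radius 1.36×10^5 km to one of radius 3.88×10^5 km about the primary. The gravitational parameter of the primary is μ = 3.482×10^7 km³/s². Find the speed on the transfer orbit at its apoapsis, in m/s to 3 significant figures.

v = 6830 m/s

Semi-major axis of the transfer orbit: a_t = (1.360×10^5 + 3.880×10^5)/2 = 2.620×10^5 km.
The apoapsis of the transfer ellipse is at r = 3.880×10^5 km.
From the vis-viva equation, v = √[μ(2/r − 1/a_t)] = 6.825 km/s.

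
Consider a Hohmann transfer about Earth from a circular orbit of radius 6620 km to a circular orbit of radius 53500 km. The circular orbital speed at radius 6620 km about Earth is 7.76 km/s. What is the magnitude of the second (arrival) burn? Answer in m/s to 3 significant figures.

From the circular-orbit relation v² = μ/r at r = 6620 km: μ = v²r = (7.76)² × 6620 = 3.98641×10^5 km³/s².
Transfer-ellipse semi-major axis a_t = (r₁ + r₂)/2 = (6620 + 53500)/2 = 30060 km.
On the circular orbit at r = 53500 km, v_c = √(μ/r) = 2.730 km/s.
Vis-viva on the transfer ellipse at r = 53500 km gives v_t = √[μ(2/r − 1/a_t)] = 1.281 km/s.
Δv₂ = |v_t − v_c| = |1.281 − 2.730| = 1.449 km/s.

Δv₂ = 1450 m/s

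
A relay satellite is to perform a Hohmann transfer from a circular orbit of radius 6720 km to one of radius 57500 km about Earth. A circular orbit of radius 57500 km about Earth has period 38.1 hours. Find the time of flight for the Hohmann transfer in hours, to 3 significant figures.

t = 7.95 hours

From Kepler's third law T² = 4π²r³/μ at r = 57500 km, T = 38.1 hours = 38.1 × 3600 s = 1.3716×10^5 s: μ = 4π²r³/T² = 3.98941×10^5 km³/s².
Semi-major axis of the transfer orbit: a_t = (6720 + 57500)/2 = 32110 km.
By Kepler's third law the transfer-orbit period is T = 2π√(a_t³/μ), so t = T/2 = 28620 s.
Converting: 28620 s ÷ 3600 s/hour = 7.95 hours.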